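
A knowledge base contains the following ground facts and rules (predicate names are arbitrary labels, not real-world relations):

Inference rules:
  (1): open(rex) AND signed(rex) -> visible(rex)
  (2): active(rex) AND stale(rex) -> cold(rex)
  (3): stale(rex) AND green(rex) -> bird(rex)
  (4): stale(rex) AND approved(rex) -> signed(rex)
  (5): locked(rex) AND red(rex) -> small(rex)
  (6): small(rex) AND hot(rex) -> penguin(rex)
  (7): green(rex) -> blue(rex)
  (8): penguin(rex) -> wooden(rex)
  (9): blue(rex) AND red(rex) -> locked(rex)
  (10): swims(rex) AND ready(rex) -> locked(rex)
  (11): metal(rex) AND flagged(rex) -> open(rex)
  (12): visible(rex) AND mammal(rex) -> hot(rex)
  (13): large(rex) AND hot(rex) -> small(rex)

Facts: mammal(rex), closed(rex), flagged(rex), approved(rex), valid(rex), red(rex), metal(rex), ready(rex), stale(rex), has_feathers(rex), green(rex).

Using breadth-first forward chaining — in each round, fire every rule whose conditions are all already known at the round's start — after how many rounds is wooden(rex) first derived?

Round 1 — (3), (4), (7), (11), derive bird(rex), signed(rex), blue(rex), open(rex).
Round 2 — (1), (9), derive visible(rex), locked(rex).
Round 3 — (5), (12), derive small(rex), hot(rex).
Round 4 — (6), derive penguin(rex).
Round 5 — (8), derive wooden(rex).
wooden(rex) first appears in round 5.

5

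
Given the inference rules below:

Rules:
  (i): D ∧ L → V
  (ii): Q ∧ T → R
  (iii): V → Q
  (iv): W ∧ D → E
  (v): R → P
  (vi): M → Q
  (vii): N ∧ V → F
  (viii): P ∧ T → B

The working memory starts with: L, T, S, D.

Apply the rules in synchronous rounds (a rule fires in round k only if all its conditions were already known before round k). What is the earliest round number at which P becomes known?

Round 1 fires (i), giving V.
Round 2 fires (iii), giving Q.
Round 3 fires (ii), giving R.
Round 4 fires (v), giving P.
P first appears in round 4.

4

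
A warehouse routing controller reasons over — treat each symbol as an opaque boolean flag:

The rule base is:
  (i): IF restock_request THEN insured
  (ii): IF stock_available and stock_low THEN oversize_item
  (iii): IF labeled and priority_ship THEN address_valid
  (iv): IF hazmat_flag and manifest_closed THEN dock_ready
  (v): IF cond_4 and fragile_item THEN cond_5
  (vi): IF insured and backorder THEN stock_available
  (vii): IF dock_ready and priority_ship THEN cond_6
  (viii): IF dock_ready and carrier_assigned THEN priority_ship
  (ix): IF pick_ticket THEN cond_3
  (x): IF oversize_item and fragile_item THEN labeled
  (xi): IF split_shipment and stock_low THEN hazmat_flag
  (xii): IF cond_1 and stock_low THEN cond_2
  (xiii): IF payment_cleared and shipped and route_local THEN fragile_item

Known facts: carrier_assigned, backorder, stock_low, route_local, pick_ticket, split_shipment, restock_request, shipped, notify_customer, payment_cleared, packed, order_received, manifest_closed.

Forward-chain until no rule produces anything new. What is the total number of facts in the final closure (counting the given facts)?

Round 1: (i) [IF restock_request THEN insured]; (ix) [IF pick_ticket THEN cond_3]; (xi) [IF split_shipment and stock_low THEN hazmat_flag]; (xiii) [IF payment_cleared and shipped and route_local THEN fragile_item]. New: insured, cond_3, hazmat_flag, fragile_item.
Round 2: (iv) [IF hazmat_flag and manifest_closed THEN dock_ready]; (vi) [IF insured and backorder THEN stock_available]. New: dock_ready, stock_available.
Round 3: (ii) [IF stock_available and stock_low THEN oversize_item]; (viii) [IF dock_ready and carrier_assigned THEN priority_ship]. New: oversize_item, priority_ship.
Round 4: (vii) [IF dock_ready and priority_ship THEN cond_6]; (x) [IF oversize_item and fragile_item THEN labeled]. New: cond_6, labeled.
Round 5: (iii) [IF labeled and priority_ship THEN address_valid]. New: address_valid.
Closure: {address_valid, backorder, carrier_assigned, cond_3, cond_6, dock_ready, fragile_item, hazmat_flag, insured, labeled, manifest_closed, notify_customer, order_received, oversize_item, packed, payment_cleared, pick_ticket, priority_ship, restock_request, route_local, shipped, split_shipment, stock_available, stock_low} — 24 facts.

24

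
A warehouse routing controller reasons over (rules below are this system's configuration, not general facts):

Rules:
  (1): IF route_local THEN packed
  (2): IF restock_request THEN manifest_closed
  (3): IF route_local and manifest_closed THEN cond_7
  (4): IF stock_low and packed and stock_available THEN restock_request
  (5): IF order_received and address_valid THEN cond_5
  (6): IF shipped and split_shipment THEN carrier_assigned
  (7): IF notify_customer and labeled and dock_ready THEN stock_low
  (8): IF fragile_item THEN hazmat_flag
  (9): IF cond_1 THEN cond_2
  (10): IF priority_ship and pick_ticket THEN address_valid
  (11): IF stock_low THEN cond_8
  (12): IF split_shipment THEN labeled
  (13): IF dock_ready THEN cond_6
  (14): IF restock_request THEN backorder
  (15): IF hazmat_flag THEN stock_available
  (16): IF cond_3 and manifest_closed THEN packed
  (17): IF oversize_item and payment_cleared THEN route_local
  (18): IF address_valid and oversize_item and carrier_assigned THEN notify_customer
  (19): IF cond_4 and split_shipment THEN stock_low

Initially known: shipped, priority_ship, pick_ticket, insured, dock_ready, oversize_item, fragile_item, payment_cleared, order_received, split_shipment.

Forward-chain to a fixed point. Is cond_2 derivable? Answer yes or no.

Round 1 fires (6), (8), (10), (12), (13), (17), giving carrier_assigned, hazmat_flag, address_valid, labeled, cond_6, route_local.
Round 2 fires (1), (5), (15), (18), giving packed, cond_5, stock_available, notify_customer.
Round 3 fires (7), giving stock_low.
Round 4 fires (4), (11), giving restock_request, cond_8.
Round 5 fires (2), (14), giving manifest_closed, backorder.
Round 6 fires (3), giving cond_7.
Fixed point reached. cond_2 is concluded only by (9); (9) needs cond_1 (never derived).

no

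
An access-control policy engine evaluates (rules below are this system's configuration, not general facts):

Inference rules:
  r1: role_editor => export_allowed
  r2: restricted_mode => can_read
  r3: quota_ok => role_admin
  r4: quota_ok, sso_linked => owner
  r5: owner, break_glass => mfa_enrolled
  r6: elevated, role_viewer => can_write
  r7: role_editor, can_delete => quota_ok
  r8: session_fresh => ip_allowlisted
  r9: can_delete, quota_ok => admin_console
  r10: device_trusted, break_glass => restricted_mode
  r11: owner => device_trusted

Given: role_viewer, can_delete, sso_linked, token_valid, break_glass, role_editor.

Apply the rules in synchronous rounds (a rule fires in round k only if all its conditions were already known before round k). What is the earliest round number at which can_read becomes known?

5

Round 1 fires r1, r7, giving export_allowed, quota_ok.
Round 2 fires r3, r4, r9, giving role_admin, owner, admin_console.
Round 3 fires r5, r11, giving mfa_enrolled, device_trusted.
Round 4 fires r10, giving restricted_mode.
Round 5 fires r2, giving can_read.
can_read first appears in round 5.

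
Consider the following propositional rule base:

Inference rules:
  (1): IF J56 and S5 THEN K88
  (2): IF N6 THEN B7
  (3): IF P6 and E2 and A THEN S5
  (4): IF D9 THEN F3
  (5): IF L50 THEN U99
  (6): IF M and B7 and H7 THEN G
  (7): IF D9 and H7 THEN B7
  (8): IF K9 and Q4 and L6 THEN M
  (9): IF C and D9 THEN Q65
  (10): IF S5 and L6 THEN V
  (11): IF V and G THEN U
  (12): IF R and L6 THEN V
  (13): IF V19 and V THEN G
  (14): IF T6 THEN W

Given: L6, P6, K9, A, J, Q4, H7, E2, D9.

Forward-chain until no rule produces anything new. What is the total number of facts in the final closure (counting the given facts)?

16

[1] (3) [IF P6 and E2 and A THEN S5]; (4) [IF D9 THEN F3]; (7) [IF D9 and H7 THEN B7]; (8) [IF K9 and Q4 and L6 THEN M]. ⇒ new: S5, F3, B7, M.
[2] (6) [IF M and B7 and H7 THEN G]; (10) [IF S5 and L6 THEN V]. ⇒ new: G, V.
[3] (11) [IF V and G THEN U]. ⇒ new: U.
Closure: {A, B7, D9, E2, F3, G, H7, J, K9, L6, M, P6, Q4, S5, U, V} — 16 facts.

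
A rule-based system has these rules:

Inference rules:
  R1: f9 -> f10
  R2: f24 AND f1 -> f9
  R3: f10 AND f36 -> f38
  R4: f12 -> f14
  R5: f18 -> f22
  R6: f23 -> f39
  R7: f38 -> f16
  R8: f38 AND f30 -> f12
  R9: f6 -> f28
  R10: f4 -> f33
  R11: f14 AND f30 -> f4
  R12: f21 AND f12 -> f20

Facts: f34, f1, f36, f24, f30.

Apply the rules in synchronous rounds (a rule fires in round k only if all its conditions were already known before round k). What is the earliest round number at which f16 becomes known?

Round 1 — R2, derive f9.
Round 2 — R1, derive f10.
Round 3 — R3, derive f38.
Round 4 — R7, R8, derive f16, f12.
f16 first appears in round 4.

4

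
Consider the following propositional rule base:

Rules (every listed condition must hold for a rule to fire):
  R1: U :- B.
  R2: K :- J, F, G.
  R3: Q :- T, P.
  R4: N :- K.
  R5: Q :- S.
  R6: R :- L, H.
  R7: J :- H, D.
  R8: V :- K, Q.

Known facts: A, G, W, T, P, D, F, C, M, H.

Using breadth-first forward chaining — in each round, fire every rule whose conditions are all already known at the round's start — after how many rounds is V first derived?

Round 1: R3 [Q :- T, P.]; R7 [J :- H, D.]. Adds Q, J.
Round 2: R2 [K :- J, F, G.]. Adds K.
Round 3: R4 [N :- K.]; R8 [V :- K, Q.]. Adds N, V.
V first appears in round 3.

3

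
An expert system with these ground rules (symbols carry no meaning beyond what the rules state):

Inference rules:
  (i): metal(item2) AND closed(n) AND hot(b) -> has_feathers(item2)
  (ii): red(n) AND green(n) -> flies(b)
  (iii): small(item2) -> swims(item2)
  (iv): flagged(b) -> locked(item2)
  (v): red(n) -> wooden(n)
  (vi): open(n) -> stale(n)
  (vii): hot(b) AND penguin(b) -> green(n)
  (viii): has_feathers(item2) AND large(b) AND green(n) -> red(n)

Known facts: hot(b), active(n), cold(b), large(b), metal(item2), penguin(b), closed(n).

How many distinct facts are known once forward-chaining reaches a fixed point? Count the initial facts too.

Round 1 fires (i), (vii), giving has_feathers(item2), green(n).
Round 2 fires (viii), giving red(n).
Round 3 fires (ii), (v), giving flies(b), wooden(n).
Closure: {active(n), closed(n), cold(b), flies(b), green(n), has_feathers(item2), hot(b), large(b), metal(item2), penguin(b), red(n), wooden(n)} — 12 facts.

12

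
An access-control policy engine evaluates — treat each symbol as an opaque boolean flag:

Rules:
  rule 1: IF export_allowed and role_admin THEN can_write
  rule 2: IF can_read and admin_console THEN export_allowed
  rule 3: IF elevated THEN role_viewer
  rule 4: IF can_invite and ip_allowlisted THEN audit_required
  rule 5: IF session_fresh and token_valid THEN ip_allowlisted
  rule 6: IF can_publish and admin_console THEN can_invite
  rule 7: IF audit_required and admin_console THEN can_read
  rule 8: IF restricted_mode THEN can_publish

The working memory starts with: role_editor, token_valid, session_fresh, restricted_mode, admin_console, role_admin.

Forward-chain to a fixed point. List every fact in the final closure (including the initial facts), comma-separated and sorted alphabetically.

Round 1 — rule 5, rule 8, derive ip_allowlisted, can_publish.
Round 2 — rule 6, derive can_invite.
Round 3 — rule 4, derive audit_required.
Round 4 — rule 7, derive can_read.
Round 5 — rule 2, derive export_allowed.
Round 6 — rule 1, derive can_write.

admin_console, audit_required, can_invite, can_publish, can_read, can_write, export_allowed, ip_allowlisted, restricted_mode, role_admin, role_editor, session_fresh, token_valid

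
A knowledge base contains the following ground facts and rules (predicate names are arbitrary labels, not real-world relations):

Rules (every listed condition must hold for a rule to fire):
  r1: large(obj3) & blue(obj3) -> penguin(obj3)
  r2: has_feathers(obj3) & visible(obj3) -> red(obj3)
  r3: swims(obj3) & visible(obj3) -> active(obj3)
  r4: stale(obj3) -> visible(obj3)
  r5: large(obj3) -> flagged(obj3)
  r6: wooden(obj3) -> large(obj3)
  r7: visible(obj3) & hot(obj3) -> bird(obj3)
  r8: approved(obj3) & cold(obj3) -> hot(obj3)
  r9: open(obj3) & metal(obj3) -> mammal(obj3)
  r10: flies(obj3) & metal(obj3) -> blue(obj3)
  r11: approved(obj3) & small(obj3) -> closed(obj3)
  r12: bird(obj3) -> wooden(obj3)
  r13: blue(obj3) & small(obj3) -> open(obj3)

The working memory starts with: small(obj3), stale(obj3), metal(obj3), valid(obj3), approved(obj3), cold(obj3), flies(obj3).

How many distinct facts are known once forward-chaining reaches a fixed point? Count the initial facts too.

[1] r4 [stale(obj3) -> visible(obj3)]; r8 [approved(obj3) & cold(obj3) -> hot(obj3)]; r10 [flies(obj3) & metal(obj3) -> blue(obj3)]; r11 [approved(obj3) & small(obj3) -> closed(obj3)]. ⇒ new: visible(obj3), hot(obj3), blue(obj3), closed(obj3).
[2] r7 [visible(obj3) & hot(obj3) -> bird(obj3)]; r13 [blue(obj3) & small(obj3) -> open(obj3)]. ⇒ new: bird(obj3), open(obj3).
[3] r9 [open(obj3) & metal(obj3) -> mammal(obj3)]; r12 [bird(obj3) -> wooden(obj3)]. ⇒ new: mammal(obj3), wooden(obj3).
[4] r6 [wooden(obj3) -> large(obj3)]. ⇒ new: large(obj3).
[5] r1 [large(obj3) & blue(obj3) -> penguin(obj3)]; r5 [large(obj3) -> flagged(obj3)]. ⇒ new: penguin(obj3), flagged(obj3).
Closure: {approved(obj3), bird(obj3), blue(obj3), closed(obj3), cold(obj3), flagged(obj3), flies(obj3), hot(obj3), large(obj3), mammal(obj3), metal(obj3), open(obj3), penguin(obj3), small(obj3), stale(obj3), valid(obj3), visible(obj3), wooden(obj3)} — 18 facts.

18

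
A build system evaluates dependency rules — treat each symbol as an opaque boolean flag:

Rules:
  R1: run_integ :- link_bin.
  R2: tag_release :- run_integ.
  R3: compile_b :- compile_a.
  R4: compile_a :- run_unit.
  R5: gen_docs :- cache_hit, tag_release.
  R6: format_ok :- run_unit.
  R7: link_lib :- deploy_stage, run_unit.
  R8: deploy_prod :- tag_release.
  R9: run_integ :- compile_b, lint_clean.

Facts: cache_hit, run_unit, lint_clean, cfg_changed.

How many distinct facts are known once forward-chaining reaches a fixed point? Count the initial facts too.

11

Round 1: R4 [compile_a :- run_unit.]; R6 [format_ok :- run_unit.]. Adds compile_a, format_ok.
Round 2: R3 [compile_b :- compile_a.]. Adds compile_b.
Round 3: R9 [run_integ :- compile_b, lint_clean.]. Adds run_integ.
Round 4: R2 [tag_release :- run_integ.]. Adds tag_release.
Round 5: R5 [gen_docs :- cache_hit, tag_release.]; R8 [deploy_prod :- tag_release.]. Adds gen_docs, deploy_prod.
Closure: {cache_hit, cfg_changed, compile_a, compile_b, deploy_prod, format_ok, gen_docs, lint_clean, run_integ, run_unit, tag_release} — 11 facts.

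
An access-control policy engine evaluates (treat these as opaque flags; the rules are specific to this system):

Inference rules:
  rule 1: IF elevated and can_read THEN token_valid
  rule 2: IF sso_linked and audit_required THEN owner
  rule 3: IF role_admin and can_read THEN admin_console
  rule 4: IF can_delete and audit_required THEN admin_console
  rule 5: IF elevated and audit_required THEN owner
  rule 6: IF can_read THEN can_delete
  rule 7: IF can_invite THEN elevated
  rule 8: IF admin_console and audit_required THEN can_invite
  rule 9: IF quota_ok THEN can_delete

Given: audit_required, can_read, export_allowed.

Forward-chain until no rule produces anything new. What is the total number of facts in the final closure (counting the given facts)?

9

Round 1: rule 6 [IF can_read THEN can_delete]. New: can_delete.
Round 2: rule 4 [IF can_delete and audit_required THEN admin_console]. New: admin_console.
Round 3: rule 8 [IF admin_console and audit_required THEN can_invite]. New: can_invite.
Round 4: rule 7 [IF can_invite THEN elevated]. New: elevated.
Round 5: rule 1 [IF elevated and can_read THEN token_valid]; rule 5 [IF elevated and audit_required THEN owner]. New: token_valid, owner.
Closure: {admin_console, audit_required, can_delete, can_invite, can_read, elevated, export_allowed, owner, token_valid} — 9 facts.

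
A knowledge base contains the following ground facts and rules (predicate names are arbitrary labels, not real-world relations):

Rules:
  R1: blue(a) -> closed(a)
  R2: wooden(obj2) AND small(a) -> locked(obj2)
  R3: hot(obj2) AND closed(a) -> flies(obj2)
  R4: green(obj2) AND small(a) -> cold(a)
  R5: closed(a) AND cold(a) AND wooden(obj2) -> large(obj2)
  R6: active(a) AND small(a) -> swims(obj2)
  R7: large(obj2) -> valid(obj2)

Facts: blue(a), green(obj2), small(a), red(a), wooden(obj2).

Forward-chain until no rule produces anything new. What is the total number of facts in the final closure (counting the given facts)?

[1] R1 [blue(a) -> closed(a)]; R2 [wooden(obj2) AND small(a) -> locked(obj2)]; R4 [green(obj2) AND small(a) -> cold(a)]. ⇒ new: closed(a), locked(obj2), cold(a).
[2] R5 [closed(a) AND cold(a) AND wooden(obj2) -> large(obj2)]. ⇒ new: large(obj2).
[3] R7 [large(obj2) -> valid(obj2)]. ⇒ new: valid(obj2).
Closure: {blue(a), closed(a), cold(a), green(obj2), large(obj2), locked(obj2), red(a), small(a), valid(obj2), wooden(obj2)} — 10 facts.

10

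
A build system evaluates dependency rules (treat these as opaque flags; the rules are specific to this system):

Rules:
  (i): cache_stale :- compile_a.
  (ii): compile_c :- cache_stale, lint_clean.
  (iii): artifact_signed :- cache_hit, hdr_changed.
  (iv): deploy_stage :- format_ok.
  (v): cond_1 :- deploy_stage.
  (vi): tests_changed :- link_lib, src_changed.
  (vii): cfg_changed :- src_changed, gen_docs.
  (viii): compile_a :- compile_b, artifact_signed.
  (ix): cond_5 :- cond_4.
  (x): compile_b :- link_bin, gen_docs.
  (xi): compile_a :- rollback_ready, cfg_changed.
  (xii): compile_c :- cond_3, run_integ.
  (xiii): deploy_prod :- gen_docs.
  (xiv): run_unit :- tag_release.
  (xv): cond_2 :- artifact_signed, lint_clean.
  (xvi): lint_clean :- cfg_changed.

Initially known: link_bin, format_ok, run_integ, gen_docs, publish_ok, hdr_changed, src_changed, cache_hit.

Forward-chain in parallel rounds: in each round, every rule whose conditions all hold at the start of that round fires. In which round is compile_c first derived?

4

Round 1: (iii) [artifact_signed :- cache_hit, hdr_changed.]; (iv) [deploy_stage :- format_ok.]; (vii) [cfg_changed :- src_changed, gen_docs.]; (x) [compile_b :- link_bin, gen_docs.]; (xiii) [deploy_prod :- gen_docs.]. Adds artifact_signed, deploy_stage, cfg_changed, compile_b, deploy_prod.
Round 2: (v) [cond_1 :- deploy_stage.]; (viii) [compile_a :- compile_b, artifact_signed.]; (xvi) [lint_clean :- cfg_changed.]. Adds cond_1, compile_a, lint_clean.
Round 3: (i) [cache_stale :- compile_a.]; (xv) [cond_2 :- artifact_signed, lint_clean.]. Adds cache_stale, cond_2.
Round 4: (ii) [compile_c :- cache_stale, lint_clean.]. Adds compile_c.
compile_c first appears in round 4.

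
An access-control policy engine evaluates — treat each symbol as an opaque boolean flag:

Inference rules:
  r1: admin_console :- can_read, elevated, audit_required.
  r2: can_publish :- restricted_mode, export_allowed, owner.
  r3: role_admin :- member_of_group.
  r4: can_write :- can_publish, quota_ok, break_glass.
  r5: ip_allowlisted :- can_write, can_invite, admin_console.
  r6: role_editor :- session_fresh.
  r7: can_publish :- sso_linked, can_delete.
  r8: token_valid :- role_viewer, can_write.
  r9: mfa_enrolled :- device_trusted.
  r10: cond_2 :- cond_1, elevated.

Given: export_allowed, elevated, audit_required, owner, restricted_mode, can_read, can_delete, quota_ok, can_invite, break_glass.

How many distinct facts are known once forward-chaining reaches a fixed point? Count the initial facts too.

14

Round 1 — r1, r2, derive admin_console, can_publish.
Round 2 — r4, derive can_write.
Round 3 — r5, derive ip_allowlisted.
Closure: {admin_console, audit_required, break_glass, can_delete, can_invite, can_publish, can_read, can_write, elevated, export_allowed, ip_allowlisted, owner, quota_ok, restricted_mode} — 14 facts.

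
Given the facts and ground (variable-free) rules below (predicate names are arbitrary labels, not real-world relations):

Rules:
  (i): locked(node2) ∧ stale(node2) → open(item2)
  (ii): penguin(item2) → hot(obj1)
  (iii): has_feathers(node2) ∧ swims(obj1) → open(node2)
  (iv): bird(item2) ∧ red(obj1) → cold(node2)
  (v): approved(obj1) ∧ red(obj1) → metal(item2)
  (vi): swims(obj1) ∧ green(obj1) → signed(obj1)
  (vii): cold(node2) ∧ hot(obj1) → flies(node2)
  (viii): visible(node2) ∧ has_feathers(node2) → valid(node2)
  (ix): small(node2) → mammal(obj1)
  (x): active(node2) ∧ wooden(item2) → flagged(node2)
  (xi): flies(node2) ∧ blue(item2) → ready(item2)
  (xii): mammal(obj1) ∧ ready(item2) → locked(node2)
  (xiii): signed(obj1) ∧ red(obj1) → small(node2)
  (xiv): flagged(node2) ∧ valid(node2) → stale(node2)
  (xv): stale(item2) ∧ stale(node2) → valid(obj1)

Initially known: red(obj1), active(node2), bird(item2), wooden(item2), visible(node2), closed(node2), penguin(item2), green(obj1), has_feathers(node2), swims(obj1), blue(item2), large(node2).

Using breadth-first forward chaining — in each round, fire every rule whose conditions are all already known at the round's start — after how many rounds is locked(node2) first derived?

Round 1: (ii) [penguin(item2) → hot(obj1)]; (iii) [has_feathers(node2) ∧ swims(obj1) → open(node2)]; (iv) [bird(item2) ∧ red(obj1) → cold(node2)]; (vi) [swims(obj1) ∧ green(obj1) → signed(obj1)]; (viii) [visible(node2) ∧ has_feathers(node2) → valid(node2)]; (x) [active(node2) ∧ wooden(item2) → flagged(node2)]. Adds hot(obj1), open(node2), cold(node2), signed(obj1), valid(node2), flagged(node2).
Round 2: (vii) [cold(node2) ∧ hot(obj1) → flies(node2)]; (xiii) [signed(obj1) ∧ red(obj1) → small(node2)]; (xiv) [flagged(node2) ∧ valid(node2) → stale(node2)]. Adds flies(node2), small(node2), stale(node2).
Round 3: (ix) [small(node2) → mammal(obj1)]; (xi) [flies(node2) ∧ blue(item2) → ready(item2)]. Adds mammal(obj1), ready(item2).
Round 4: (xii) [mammal(obj1) ∧ ready(item2) → locked(node2)]. Adds locked(node2).
locked(node2) first appears in round 4.

4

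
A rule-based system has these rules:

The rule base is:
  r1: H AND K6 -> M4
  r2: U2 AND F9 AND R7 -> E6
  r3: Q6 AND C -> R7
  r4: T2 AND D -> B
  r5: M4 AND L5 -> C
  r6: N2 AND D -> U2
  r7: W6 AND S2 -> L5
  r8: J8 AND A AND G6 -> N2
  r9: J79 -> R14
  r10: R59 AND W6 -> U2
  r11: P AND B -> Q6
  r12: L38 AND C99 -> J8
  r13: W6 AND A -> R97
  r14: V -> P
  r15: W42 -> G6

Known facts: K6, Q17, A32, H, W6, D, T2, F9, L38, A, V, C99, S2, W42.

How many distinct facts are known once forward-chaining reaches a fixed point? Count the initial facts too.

27

Round 1: r1 [H AND K6 -> M4]; r4 [T2 AND D -> B]; r7 [W6 AND S2 -> L5]; r12 [L38 AND C99 -> J8]; r13 [W6 AND A -> R97]; r14 [V -> P]; r15 [W42 -> G6]. Adds M4, B, L5, J8, R97, P, G6.
Round 2: r5 [M4 AND L5 -> C]; r8 [J8 AND A AND G6 -> N2]; r11 [P AND B -> Q6]. Adds C, N2, Q6.
Round 3: r3 [Q6 AND C -> R7]; r6 [N2 AND D -> U2]. Adds R7, U2.
Round 4: r2 [U2 AND F9 AND R7 -> E6]. Adds E6.
Closure: {A, A32, B, C, C99, D, E6, F9, G6, H, J8, K6, L38, L5, M4, N2, P, Q17, Q6, R7, R97, S2, T2, U2, V, W42, W6} — 27 facts.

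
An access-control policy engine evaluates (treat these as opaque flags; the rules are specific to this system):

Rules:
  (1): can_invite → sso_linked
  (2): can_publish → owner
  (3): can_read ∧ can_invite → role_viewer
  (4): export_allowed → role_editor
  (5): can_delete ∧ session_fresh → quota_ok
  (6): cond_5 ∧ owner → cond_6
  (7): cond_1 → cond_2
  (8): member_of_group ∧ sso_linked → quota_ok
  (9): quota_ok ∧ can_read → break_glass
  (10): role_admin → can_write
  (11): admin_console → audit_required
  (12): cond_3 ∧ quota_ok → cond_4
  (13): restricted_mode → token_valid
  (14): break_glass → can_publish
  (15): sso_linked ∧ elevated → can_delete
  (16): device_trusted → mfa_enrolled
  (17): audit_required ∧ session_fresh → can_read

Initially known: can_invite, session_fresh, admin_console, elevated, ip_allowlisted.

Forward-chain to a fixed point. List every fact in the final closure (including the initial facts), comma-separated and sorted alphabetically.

admin_console, audit_required, break_glass, can_delete, can_invite, can_publish, can_read, elevated, ip_allowlisted, owner, quota_ok, role_viewer, session_fresh, sso_linked

Round 1: (1) [can_invite → sso_linked]; (11) [admin_console → audit_required]. New: sso_linked, audit_required.
Round 2: (15) [sso_linked ∧ elevated → can_delete]; (17) [audit_required ∧ session_fresh → can_read]. New: can_delete, can_read.
Round 3: (3) [can_read ∧ can_invite → role_viewer]; (5) [can_delete ∧ session_fresh → quota_ok]. New: role_viewer, quota_ok.
Round 4: (9) [quota_ok ∧ can_read → break_glass]. New: break_glass.
Round 5: (14) [break_glass → can_publish]. New: can_publish.
Round 6: (2) [can_publish → owner]. New: owner.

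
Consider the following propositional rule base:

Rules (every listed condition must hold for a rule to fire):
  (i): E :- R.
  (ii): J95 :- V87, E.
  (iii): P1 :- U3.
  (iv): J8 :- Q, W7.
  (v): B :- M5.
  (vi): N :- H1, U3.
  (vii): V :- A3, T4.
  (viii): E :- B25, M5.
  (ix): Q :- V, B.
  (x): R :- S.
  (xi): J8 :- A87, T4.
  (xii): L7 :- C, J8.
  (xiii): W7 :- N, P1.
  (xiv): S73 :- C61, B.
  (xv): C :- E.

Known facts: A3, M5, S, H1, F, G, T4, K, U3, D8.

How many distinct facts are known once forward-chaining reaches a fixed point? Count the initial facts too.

Round 1: (iii) [P1 :- U3.]; (v) [B :- M5.]; (vi) [N :- H1, U3.]; (vii) [V :- A3, T4.]; (x) [R :- S.]. Adds P1, B, N, V, R.
Round 2: (i) [E :- R.]; (ix) [Q :- V, B.]; (xiii) [W7 :- N, P1.]. Adds E, Q, W7.
Round 3: (iv) [J8 :- Q, W7.]; (xv) [C :- E.]. Adds J8, C.
Round 4: (xii) [L7 :- C, J8.]. Adds L7.
Closure: {A3, B, C, D8, E, F, G, H1, J8, K, L7, M5, N, P1, Q, R, S, T4, U3, V, W7} — 21 facts.

21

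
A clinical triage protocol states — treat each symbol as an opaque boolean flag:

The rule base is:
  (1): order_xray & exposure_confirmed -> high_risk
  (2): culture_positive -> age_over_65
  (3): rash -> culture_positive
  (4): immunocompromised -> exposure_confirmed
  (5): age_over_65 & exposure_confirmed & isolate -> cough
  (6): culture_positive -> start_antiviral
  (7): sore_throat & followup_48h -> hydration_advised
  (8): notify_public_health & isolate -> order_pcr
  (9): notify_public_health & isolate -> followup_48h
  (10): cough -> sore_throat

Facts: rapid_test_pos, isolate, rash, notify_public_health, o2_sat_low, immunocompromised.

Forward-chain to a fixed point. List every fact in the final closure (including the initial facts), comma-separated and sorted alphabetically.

Round 1 fires (3), (4), (8), (9), giving culture_positive, exposure_confirmed, order_pcr, followup_48h.
Round 2 fires (2), (6), giving age_over_65, start_antiviral.
Round 3 fires (5), giving cough.
Round 4 fires (10), giving sore_throat.
Round 5 fires (7), giving hydration_advised.

age_over_65, cough, culture_positive, exposure_confirmed, followup_48h, hydration_advised, immunocompromised, isolate, notify_public_health, o2_sat_low, order_pcr, rapid_test_pos, rash, sore_throat, start_antiviral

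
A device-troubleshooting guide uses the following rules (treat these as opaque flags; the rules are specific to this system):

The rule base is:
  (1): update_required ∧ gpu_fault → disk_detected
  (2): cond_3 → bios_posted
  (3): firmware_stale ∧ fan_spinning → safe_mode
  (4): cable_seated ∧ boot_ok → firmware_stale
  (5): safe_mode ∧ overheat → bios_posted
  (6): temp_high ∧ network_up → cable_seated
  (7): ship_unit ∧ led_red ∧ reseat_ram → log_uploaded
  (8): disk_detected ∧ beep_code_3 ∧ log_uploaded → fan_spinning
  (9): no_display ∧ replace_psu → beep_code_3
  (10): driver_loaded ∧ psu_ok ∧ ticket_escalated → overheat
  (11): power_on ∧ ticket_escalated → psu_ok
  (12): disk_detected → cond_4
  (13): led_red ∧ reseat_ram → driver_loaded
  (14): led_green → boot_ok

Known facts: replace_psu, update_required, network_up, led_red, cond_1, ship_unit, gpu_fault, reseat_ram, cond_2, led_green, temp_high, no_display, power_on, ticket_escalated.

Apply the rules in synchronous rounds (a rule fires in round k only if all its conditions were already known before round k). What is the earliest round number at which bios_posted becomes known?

4

[1] (1) [update_required ∧ gpu_fault → disk_detected]; (6) [temp_high ∧ network_up → cable_seated]; (7) [ship_unit ∧ led_red ∧ reseat_ram → log_uploaded]; (9) [no_display ∧ replace_psu → beep_code_3]; (11) [power_on ∧ ticket_escalated → psu_ok]; (13) [led_red ∧ reseat_ram → driver_loaded]; (14) [led_green → boot_ok]. ⇒ new: disk_detected, cable_seated, log_uploaded, beep_code_3, psu_ok, driver_loaded, boot_ok.
[2] (4) [cable_seated ∧ boot_ok → firmware_stale]; (8) [disk_detected ∧ beep_code_3 ∧ log_uploaded → fan_spinning]; (10) [driver_loaded ∧ psu_ok ∧ ticket_escalated → overheat]; (12) [disk_detected → cond_4]. ⇒ new: firmware_stale, fan_spinning, overheat, cond_4.
[3] (3) [firmware_stale ∧ fan_spinning → safe_mode]. ⇒ new: safe_mode.
[4] (5) [safe_mode ∧ overheat → bios_posted]. ⇒ new: bios_posted.
bios_posted first appears in round 4.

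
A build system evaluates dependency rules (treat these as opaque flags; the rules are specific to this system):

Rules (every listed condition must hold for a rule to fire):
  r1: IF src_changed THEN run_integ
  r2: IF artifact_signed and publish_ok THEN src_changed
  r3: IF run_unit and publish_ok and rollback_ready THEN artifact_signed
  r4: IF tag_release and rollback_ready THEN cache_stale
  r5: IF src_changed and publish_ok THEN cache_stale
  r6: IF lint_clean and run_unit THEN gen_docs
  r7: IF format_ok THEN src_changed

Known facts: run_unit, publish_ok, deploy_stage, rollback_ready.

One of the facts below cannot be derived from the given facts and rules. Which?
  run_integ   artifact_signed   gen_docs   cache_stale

gen_docs

Round 1 fires r3, giving artifact_signed.
Round 2 fires r2, giving src_changed.
Round 3 fires r1, r5, giving run_integ, cache_stale.
Derived: artifact_signed (round 1), cache_stale (round 3), run_integ (round 3). gen_docs never appears in any round.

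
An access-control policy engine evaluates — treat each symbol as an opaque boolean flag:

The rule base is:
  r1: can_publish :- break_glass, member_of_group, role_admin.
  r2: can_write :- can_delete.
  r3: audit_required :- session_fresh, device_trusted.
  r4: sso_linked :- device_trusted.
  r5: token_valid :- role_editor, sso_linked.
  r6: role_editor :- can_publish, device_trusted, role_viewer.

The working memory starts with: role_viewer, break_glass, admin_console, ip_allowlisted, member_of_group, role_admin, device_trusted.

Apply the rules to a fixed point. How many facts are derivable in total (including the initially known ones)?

11

Round 1 — r1, r4, derive can_publish, sso_linked.
Round 2 — r6, derive role_editor.
Round 3 — r5, derive token_valid.
Closure: {admin_console, break_glass, can_publish, device_trusted, ip_allowlisted, member_of_group, role_admin, role_editor, role_viewer, sso_linked, token_valid} — 11 facts.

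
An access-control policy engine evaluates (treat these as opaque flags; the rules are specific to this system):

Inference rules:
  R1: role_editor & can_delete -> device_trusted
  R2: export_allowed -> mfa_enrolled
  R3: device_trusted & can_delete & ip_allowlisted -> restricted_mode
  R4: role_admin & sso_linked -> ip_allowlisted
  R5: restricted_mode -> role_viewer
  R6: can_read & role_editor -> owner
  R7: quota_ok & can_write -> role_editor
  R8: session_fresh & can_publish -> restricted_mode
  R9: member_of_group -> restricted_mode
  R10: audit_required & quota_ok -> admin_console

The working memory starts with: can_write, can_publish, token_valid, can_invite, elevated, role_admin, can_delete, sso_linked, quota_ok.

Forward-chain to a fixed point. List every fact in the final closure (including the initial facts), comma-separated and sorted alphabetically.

Round 1 — R4, R7, derive ip_allowlisted, role_editor.
Round 2 — R1, derive device_trusted.
Round 3 — R3, derive restricted_mode.
Round 4 — R5, derive role_viewer.

can_delete, can_invite, can_publish, can_write, device_trusted, elevated, ip_allowlisted, quota_ok, restricted_mode, role_admin, role_editor, role_viewer, sso_linked, token_valid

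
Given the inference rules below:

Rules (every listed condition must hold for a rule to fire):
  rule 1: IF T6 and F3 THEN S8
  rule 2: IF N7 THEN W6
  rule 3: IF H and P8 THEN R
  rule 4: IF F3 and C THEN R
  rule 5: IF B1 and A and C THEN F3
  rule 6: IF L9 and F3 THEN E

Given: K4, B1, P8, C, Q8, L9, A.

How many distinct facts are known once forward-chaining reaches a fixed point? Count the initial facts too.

10

Round 1: rule 5 [IF B1 and A and C THEN F3]. New: F3.
Round 2: rule 4 [IF F3 and C THEN R]; rule 6 [IF L9 and F3 THEN E]. New: R, E.
Closure: {A, B1, C, E, F3, K4, L9, P8, Q8, R} — 10 facts.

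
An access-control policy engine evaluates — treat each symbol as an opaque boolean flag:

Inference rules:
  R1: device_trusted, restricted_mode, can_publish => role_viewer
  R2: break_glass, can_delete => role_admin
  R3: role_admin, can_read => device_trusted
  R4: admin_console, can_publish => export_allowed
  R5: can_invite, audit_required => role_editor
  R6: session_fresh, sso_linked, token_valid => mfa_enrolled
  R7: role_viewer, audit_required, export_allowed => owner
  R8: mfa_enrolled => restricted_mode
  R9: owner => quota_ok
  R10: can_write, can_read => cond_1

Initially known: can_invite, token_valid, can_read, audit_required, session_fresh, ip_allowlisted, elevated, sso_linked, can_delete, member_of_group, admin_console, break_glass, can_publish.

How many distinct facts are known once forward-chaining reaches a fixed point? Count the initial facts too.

22

Round 1 fires R2, R4, R5, R6, giving role_admin, export_allowed, role_editor, mfa_enrolled.
Round 2 fires R3, R8, giving device_trusted, restricted_mode.
Round 3 fires R1, giving role_viewer.
Round 4 fires R7, giving owner.
Round 5 fires R9, giving quota_ok.
Closure: {admin_console, audit_required, break_glass, can_delete, can_invite, can_publish, can_read, device_trusted, elevated, export_allowed, ip_allowlisted, member_of_group, mfa_enrolled, owner, quota_ok, restricted_mode, role_admin, role_editor, role_viewer, session_fresh, sso_linked, token_valid} — 22 facts.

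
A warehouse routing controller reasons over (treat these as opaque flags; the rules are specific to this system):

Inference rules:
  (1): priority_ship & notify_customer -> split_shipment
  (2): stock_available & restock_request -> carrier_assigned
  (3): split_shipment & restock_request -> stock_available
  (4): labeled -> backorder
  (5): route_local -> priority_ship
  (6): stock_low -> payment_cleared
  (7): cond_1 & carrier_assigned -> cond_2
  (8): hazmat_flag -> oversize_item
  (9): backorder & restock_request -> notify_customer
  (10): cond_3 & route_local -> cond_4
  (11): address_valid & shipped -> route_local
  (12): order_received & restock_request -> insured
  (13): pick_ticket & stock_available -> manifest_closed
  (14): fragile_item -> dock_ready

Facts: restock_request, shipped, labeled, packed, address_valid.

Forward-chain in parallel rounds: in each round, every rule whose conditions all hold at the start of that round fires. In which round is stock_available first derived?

4

[1] (4) [labeled -> backorder]; (11) [address_valid & shipped -> route_local]. ⇒ new: backorder, route_local.
[2] (5) [route_local -> priority_ship]; (9) [backorder & restock_request -> notify_customer]. ⇒ new: priority_ship, notify_customer.
[3] (1) [priority_ship & notify_customer -> split_shipment]. ⇒ new: split_shipment.
[4] (3) [split_shipment & restock_request -> stock_available]. ⇒ new: stock_available.
stock_available first appears in round 4.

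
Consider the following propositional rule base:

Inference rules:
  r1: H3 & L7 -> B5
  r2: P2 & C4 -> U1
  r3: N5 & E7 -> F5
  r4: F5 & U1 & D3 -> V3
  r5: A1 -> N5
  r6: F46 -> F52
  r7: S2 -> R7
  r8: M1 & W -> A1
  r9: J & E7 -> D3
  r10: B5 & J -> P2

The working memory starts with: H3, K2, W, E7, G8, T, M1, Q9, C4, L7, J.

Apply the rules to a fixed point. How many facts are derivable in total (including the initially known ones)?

19

Round 1: r1 [H3 & L7 -> B5]; r8 [M1 & W -> A1]; r9 [J & E7 -> D3]. Adds B5, A1, D3.
Round 2: r5 [A1 -> N5]; r10 [B5 & J -> P2]. Adds N5, P2.
Round 3: r2 [P2 & C4 -> U1]; r3 [N5 & E7 -> F5]. Adds U1, F5.
Round 4: r4 [F5 & U1 & D3 -> V3]. Adds V3.
Closure: {A1, B5, C4, D3, E7, F5, G8, H3, J, K2, L7, M1, N5, P2, Q9, T, U1, V3, W} — 19 facts.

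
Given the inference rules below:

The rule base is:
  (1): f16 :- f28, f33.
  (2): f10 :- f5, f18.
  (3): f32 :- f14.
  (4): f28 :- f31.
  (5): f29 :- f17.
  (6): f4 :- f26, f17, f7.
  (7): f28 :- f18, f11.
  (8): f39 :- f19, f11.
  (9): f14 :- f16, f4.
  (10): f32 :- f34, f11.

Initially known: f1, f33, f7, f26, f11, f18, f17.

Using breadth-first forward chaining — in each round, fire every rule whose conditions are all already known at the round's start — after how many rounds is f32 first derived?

[1] (5) [f29 :- f17.]; (6) [f4 :- f26, f17, f7.]; (7) [f28 :- f18, f11.]. ⇒ new: f29, f4, f28.
[2] (1) [f16 :- f28, f33.]. ⇒ new: f16.
[3] (9) [f14 :- f16, f4.]. ⇒ new: f14.
[4] (3) [f32 :- f14.]. ⇒ new: f32.
f32 first appears in round 4.

4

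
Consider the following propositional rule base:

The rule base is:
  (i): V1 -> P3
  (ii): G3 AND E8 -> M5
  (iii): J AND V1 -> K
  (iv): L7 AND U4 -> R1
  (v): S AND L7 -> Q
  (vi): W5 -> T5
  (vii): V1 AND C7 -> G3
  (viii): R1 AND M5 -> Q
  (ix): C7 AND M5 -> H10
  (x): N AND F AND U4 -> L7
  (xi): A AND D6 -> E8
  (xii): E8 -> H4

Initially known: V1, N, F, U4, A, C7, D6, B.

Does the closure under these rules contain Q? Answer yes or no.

Round 1 fires (i), (vii), (x), (xi), giving P3, G3, L7, E8.
Round 2 fires (ii), (iv), (xii), giving M5, R1, H4.
Round 3 fires (viii), (ix), giving Q, H10.
Q appears in round 3, so it is derivable.

yes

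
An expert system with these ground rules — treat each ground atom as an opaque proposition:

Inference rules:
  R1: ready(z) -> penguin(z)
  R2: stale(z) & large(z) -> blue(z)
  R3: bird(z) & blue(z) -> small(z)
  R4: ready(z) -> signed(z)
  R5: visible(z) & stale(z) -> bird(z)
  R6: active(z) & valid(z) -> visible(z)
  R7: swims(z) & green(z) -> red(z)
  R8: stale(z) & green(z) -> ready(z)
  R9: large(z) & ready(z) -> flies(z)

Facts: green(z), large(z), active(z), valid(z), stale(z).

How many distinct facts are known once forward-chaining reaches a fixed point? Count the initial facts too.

13

[1] R2 [stale(z) & large(z) -> blue(z)]; R6 [active(z) & valid(z) -> visible(z)]; R8 [stale(z) & green(z) -> ready(z)]. ⇒ new: blue(z), visible(z), ready(z).
[2] R1 [ready(z) -> penguin(z)]; R4 [ready(z) -> signed(z)]; R5 [visible(z) & stale(z) -> bird(z)]; R9 [large(z) & ready(z) -> flies(z)]. ⇒ new: penguin(z), signed(z), bird(z), flies(z).
[3] R3 [bird(z) & blue(z) -> small(z)]. ⇒ new: small(z).
Closure: {active(z), bird(z), blue(z), flies(z), green(z), large(z), penguin(z), ready(z), signed(z), small(z), stale(z), valid(z), visible(z)} — 13 facts.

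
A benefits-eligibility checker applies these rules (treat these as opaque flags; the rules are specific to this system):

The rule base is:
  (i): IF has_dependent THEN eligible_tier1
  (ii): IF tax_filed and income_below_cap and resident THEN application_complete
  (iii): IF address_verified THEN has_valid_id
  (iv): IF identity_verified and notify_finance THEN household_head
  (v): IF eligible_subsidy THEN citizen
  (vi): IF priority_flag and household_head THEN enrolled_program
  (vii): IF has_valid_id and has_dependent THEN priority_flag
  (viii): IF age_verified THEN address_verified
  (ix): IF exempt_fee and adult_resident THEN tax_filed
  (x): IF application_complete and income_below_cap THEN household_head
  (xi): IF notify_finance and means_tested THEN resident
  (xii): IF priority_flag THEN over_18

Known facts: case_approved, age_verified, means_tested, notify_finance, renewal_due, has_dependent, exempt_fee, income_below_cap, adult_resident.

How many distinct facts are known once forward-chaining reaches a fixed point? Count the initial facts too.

19

Round 1 — (i), (viii), (ix), (xi), derive eligible_tier1, address_verified, tax_filed, resident.
Round 2 — (ii), (iii), derive application_complete, has_valid_id.
Round 3 — (vii), (x), derive priority_flag, household_head.
Round 4 — (vi), (xii), derive enrolled_program, over_18.
Closure: {address_verified, adult_resident, age_verified, application_complete, case_approved, eligible_tier1, enrolled_program, exempt_fee, has_dependent, has_valid_id, household_head, income_below_cap, means_tested, notify_finance, over_18, priority_flag, renewal_due, resident, tax_filed} — 19 facts.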